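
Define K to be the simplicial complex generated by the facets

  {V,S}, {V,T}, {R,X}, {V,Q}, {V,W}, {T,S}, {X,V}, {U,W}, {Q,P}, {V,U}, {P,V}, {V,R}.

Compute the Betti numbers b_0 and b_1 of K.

We work with the vertex ordering P < Q < R < S < T < U < V < W < X. The simplices of K, each written with vertices in increasing order, are:

  0-simplices (9): P, Q, R, S, T, U, V, W, X
  1-simplices (12): PQ, PV, QV, RV, RX, ST, SV, TV, UV, UW, VW, VX

so the chain groups are C_0 ≅ Z^9, C_1 ≅ Z^12.

Boundary ∂_1: C_1 → C_0 maps an edge to its endpoints' difference, ∂[p,q] = q − p. For instance
  ∂ST = T − S.
The resulting 9×12 matrix has rank 8, and its Smith normal form has invariant factors (1,1,1,1,1,1,1,1).

From H_k ≅ ker(∂_k) / im(∂_{k+1}) we obtain:

  H_0: rank C_0 − rank ∂_1 = 9 − 8 = 1, and the invariant factors of ∂_1 are all 1, so H_0 = Z.
  H_1: rank ker ∂_1 − rank ∂_2 = (12 − 8) − 0 = 4, and there is no ∂_2, so H_1 = Z^4.

Hence the Betti numbers are b_0 = 1, b_1 = 4.

b_0 = 1, b_1 = 4.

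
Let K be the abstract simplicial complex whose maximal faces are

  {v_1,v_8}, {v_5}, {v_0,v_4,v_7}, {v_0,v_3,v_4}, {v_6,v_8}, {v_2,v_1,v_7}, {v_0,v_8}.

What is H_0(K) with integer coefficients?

Fix the vertex order v_0 < v_1 < v_2 < v_3 < v_4 < v_5 < v_6 < v_7 < v_8 and write every simplex with vertices in increasing order. Then dim K = 2 and the simplices of K are:

  0-simplices (9): [v_0], [v_1], [v_2], [v_3], [v_4], [v_5], [v_6], [v_7], [v_8]
  1-simplices (11): [v_0,v_3], [v_0,v_4], [v_0,v_7], [v_0,v_8], [v_1,v_2], [v_1,v_7], [v_1,v_8], [v_2,v_7], [v_3,v_4], [v_4,v_7], [v_6,v_8]
  2-simplices (3): [v_0,v_3,v_4], [v_0,v_4,v_7], [v_1,v_2,v_7]

Hence C_0 ≅ Z^9, C_1 ≅ Z^11, C_2 ≅ Z^3.

The boundary map ∂_1: C_1 → C_0 maps an edge to its endpoints' difference, ∂[p,q] = q − p.
This gives a 9×11 integer matrix of rank 7; reducing to Smith normal form yields diagonal entries (1,1,1,1,1,1,1).

Boundary ∂_2: C_2 → C_1 maps a triangle to the signed sum of its edges. For instance
  ∂[v_1,v_2,v_7] = [v_2,v_7] − [v_1,v_7] + [v_1,v_2],
  ∂[v_0,v_4,v_7] = [v_4,v_7] − [v_0,v_7] + [v_0,v_4].
This gives a 11×3 integer matrix of rank 3; reducing to Smith normal form yields diagonal entries (1,1,1).

Reading off H_k = ker ∂_k / im ∂_{k+1}:

  H_0: rank C_0 − rank ∂_1 = 9 − 7 = 2, and the invariant factors of ∂_1 are all 1, so H_0 = Z^2.

H_0 = Z^2.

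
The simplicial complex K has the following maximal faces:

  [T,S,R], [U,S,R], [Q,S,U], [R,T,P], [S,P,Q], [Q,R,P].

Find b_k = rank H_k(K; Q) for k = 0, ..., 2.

b_0 = 1, b_1 = 1, b_2 = 0.

We work with the vertex ordering P < Q < R < S < T < U. The simplices of K, each written with vertices in increasing order, are:

  0-simplices (6): P, Q, R, S, T, U
  1-simplices (12): PQ, PR, PS, PT, QR, QS, QU, RS, RT, RU, ST, SU
  2-simplices (6): PQR, PQS, PRT, QSU, RST, RSU

Hence C_0 ≅ Z^6, C_1 ≅ Z^12, C_2 ≅ Z^6.

The boundary map ∂_1: C_1 → C_0 sends each edge [p,q] (with p < q) to q − p. For instance
  ∂QR = R − Q.
This gives a 6×12 integer matrix of rank 5; reducing to Smith normal form yields diagonal entries (1,1,1,1,1).

∂_2: C_2 → C_1 acts by ∂[p,q,r] = [q,r] − [p,r] + [p,q]. For instance
  ∂RST = ST − RT + RS,
  ∂PRT = RT − PT + PR.
The resulting 12×6 matrix has rank 6, and its Smith normal form has invariant factors (1,1,1,1,1,1).

Computing H_k = (kernel of ∂_k) / (image of ∂_{k+1}):

  H_0: rank C_0 − rank ∂_1 = 6 − 5 = 1, and the invariant factors of ∂_1 are all 1, so H_0 = Z.
  H_1: rank ker ∂_1 − rank ∂_2 = (12 − 5) − 6 = 1, and the invariant factors of ∂_2 are all 1, so H_1 = Z.
  H_2: rank ker ∂_2 − rank ∂_3 = (6 − 6) − 0 = 0, and there is no ∂_3, so H_2 = 0.

As a check, the Euler characteristic is 6 − 12 + 6 = 0, which agrees with 1 − 1 + 0 = 0.

Hence the Betti numbers are b_0 = 1, b_1 = 1, b_2 = 0.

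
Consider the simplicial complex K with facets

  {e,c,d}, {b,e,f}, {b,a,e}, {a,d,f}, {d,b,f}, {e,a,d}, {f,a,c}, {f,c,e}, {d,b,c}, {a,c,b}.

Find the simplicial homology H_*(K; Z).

H_0 ≅ Z,  H_1 ≅ Z_2,  H_2 = 0.

Order the vertices as a < b < c < d < e < f. Listing each simplex with vertices in this order, K has dimension 2 with simplices:

  0-simplices (6): a, b, c, d, e, f
  1-simplices (15): ab, ac, ad, ae, af, bc, bd, be, bf, cd, ce, cf, de, df, ef
  2-simplices (10): abc, abe, acf, ade, adf, bcd, bdf, bef, cde, cef

giving chain groups C_0 ≅ Z^6, C_1 ≅ Z^15, C_2 ≅ Z^10.

The boundary map ∂_1: C_1 → C_0 sends each edge [p,q] (with p < q) to q − p.
The resulting 6×15 matrix has rank 5, and its Smith normal form has invariant factors (1,1,1,1,1).

The boundary map ∂_2: C_2 → C_1 acts by ∂[p,q,r] = [q,r] − [p,r] + [p,q]. For instance
  ∂ade = de − ae + ad,
  ∂acf = cf − af + ac.
The resulting 15×10 matrix has rank 10, and its Smith normal form has invariant factors (1,1,1,1,1,1,1,1,1,2).

Now H_k = ker ∂_k / im ∂_{k+1}, so:

  H_0: rank C_0 − rank ∂_1 = 6 − 5 = 1, and the invariant factors of ∂_1 are all 1, so H_0 ≅ Z.
  H_1: rank ker ∂_1 − rank ∂_2 = (15 − 5) − 10 = 0, and ∂_2 has invariant factor 2 > 1, so H_1 ≅ Z_2.
  H_2: rank ker ∂_2 − rank ∂_3 = (10 − 10) − 0 = 0, and there is no ∂_3, so H_2 ≅ 0.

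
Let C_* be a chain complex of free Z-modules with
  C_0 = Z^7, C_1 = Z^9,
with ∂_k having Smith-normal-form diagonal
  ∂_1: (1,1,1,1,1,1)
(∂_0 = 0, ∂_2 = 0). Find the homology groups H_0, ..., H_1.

H_0 ≅ Z,  H_1 ≅ Z^3.

H_0: b_0 = 7 − 0 − 6 = 1; torsion from ∂_1 factors > 1: none. So H_0 ≅ Z.
H_1: b_1 = 9 − 6 − 0 = 3; torsion from ∂_2 factors > 1: none. So H_1 ≅ Z^3.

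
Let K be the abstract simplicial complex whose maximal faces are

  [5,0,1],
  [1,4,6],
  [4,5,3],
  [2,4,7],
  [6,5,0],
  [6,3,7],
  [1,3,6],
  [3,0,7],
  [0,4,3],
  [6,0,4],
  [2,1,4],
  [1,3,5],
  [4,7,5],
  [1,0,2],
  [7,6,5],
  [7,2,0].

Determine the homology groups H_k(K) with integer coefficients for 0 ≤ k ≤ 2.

Take the total order 0 < 1 < 2 < 3 < 4 < 5 < 6 < 7 on the vertex set. Then K (dimension 2) consists of the simplices:

  0-simplices (8): [0], [1], [2], [3], [4], [5], [6], [7]
  1-simplices (24): (24 of them)
  2-simplices (16): [0,1,2], [0,1,5], [0,2,7], [0,3,4], [0,3,7], [0,4,6], [0,5,6], [1,2,4], [1,3,5], [1,3,6], [1,4,6], [2,4,7], [3,4,5], [3,6,7], [4,5,7], [5,6,7]

giving chain groups C_0 ≅ Z^8, C_1 ≅ Z^24, C_2 ≅ Z^16.

∂_1: C_1 → C_0 is given by ∂[p,q] = [q] − [p]. For instance
  ∂[4,5] = [5] − [4].
As a 8×24 matrix over Z this has rank 7, with invariant factors (1,1,1,1,1,1,1).

The boundary map ∂_2: C_2 → C_1 maps a triangle to the signed sum of its edges. For instance
  ∂[3,4,5] = [4,5] − [3,5] + [3,4],
  ∂[0,1,5] = [1,5] − [0,5] + [0,1].
The 24×16 boundary matrix has rank 15 and Smith normal form diag(1,1,1,1,1,1,1,1,1,1,1,1,1,1,1).

Reading off H_k = ker ∂_k / im ∂_{k+1}:

  H_0: rank C_0 − rank ∂_1 = 8 − 7 = 1, and the invariant factors of ∂_1 are all 1, so H_0 ≅ Z.
  H_1: rank ker ∂_1 − rank ∂_2 = (24 − 7) − 15 = 2, and the invariant factors of ∂_2 are all 1, so H_1 ≅ Z^2.
  H_2: rank ker ∂_2 − rank ∂_3 = (16 − 15) − 0 = 1, and there is no ∂_3, so H_2 ≅ Z.

As a check, the Euler characteristic is 8 − 24 + 16 = 0, which agrees with 1 − 2 + 1 = 0.

H_0 ≅ Z,  H_1 ≅ Z^2,  H_2 ≅ Z.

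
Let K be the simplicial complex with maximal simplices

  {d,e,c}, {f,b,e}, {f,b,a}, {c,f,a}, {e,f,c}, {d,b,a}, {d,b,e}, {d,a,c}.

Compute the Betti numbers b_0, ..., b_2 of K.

b_0 = 1, b_1 = 0, b_2 = 1.

We work with the vertex ordering a < b < c < d < e < f. The simplices of K, each written with vertices in increasing order, are:

  0-simplices (6): a, b, c, d, e, f
  1-simplices (12): ab, ac, ad, af, bd, be, bf, cd, ce, cf, de, ef
  2-simplices (8): abd, abf, acd, acf, bde, bef, cde, cef

giving chain groups C_0 ≅ Z^6, C_1 ≅ Z^12, C_2 ≅ Z^8.

∂_1: C_1 → C_0 is given by ∂[p,q] = [q] − [p].
The 6×12 boundary matrix has rank 5 and Smith normal form diag(1,1,1,1,1).

∂_2: C_2 → C_1 acts by ∂[p,q,r] = [q,r] − [p,r] + [p,q]. For instance
  ∂cef = ef − cf + ce,
  ∂abd = bd − ad + ab.
This gives a 12×8 integer matrix of rank 7; reducing to Smith normal form yields diagonal entries (1,1,1,1,1,1,1).

Reading off H_k = ker ∂_k / im ∂_{k+1}:

  H_0: rank C_0 − rank ∂_1 = 6 − 5 = 1, and the invariant factors of ∂_1 are all 1, so H_0 ≅ Z.
  H_1: rank ker ∂_1 − rank ∂_2 = (12 − 5) − 7 = 0, and the invariant factors of ∂_2 are all 1, so H_1 ≅ 0.
  H_2: rank ker ∂_2 − rank ∂_3 = (8 − 7) − 0 = 1, and there is no ∂_3, so H_2 ≅ Z.

As a check, the Euler characteristic is 6 − 12 + 8 = 2, which agrees with 1 − 0 + 1 = 2.

Hence the Betti numbers are b_0 = 1, b_1 = 0, b_2 = 1.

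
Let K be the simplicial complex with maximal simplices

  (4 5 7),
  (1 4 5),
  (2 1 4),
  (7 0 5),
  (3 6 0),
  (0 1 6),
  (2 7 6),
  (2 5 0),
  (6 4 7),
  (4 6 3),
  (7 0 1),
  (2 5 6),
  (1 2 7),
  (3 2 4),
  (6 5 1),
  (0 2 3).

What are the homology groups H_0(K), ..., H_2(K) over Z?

Take the total order 0 < 1 < 2 < 3 < 4 < 5 < 6 < 7 on the vertex set. Then K (dimension 2) consists of the simplices:

  0-simplices (8): [0], [1], [2], [3], [4], [5], [6], [7]
  1-simplices (24): (24 of them)
  2-simplices (16): [0,1,6], [0,1,7], [0,2,3], [0,2,5], [0,3,6], [0,5,7], [1,2,4], [1,2,7], [1,4,5], [1,5,6], [2,3,4], [2,5,6], [2,6,7], [3,4,6], [4,5,7], [4,6,7]

so the chain groups are C_0 ≅ Z^8, C_1 ≅ Z^24, C_2 ≅ Z^16.

Boundary ∂_1: C_1 → C_0 maps an edge to its endpoints' difference, ∂[p,q] = q − p. For instance
  ∂[1,5] = [5] − [1].
The resulting 8×24 matrix has rank 7, and its Smith normal form has invariant factors (1,1,1,1,1,1,1).

The boundary map ∂_2: C_2 → C_1 sends each 2-simplex [p,q,r] to [q,r] − [p,r] + [p,q]. For instance
  ∂[3,4,6] = [4,6] − [3,6] + [3,4],
  ∂[0,2,3] = [2,3] − [0,3] + [0,2].
The resulting 24×16 matrix has rank 15, and its Smith normal form has invariant factors (1,1,1,1,1,1,1,1,1,1,1,1,1,1,1).

Reading off H_k = ker ∂_k / im ∂_{k+1}:

  H_0: rank C_0 − rank ∂_1 = 8 − 7 = 1, and the invariant factors of ∂_1 are all 1, so H_0 = Z.
  H_1: rank ker ∂_1 − rank ∂_2 = (24 − 7) − 15 = 2, and the invariant factors of ∂_2 are all 1, so H_1 = Z^2.
  H_2: rank ker ∂_2 − rank ∂_3 = (16 − 15) − 0 = 1, and there is no ∂_3, so H_2 = Z.

As a check, the Euler characteristic is 8 − 24 + 16 = 0, which agrees with 1 − 2 + 1 = 0.

H_0 = Z,  H_1 = Z^2,  H_2 = Z.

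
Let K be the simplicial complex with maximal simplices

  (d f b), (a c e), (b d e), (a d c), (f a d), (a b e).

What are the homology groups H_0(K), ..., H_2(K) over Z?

H_0 ≅ Z,  H_1 ≅ Z,  H_2 = 0.

We work with the vertex ordering a < b < c < d < e < f. The simplices of K, each written with vertices in increasing order, are:

  0-simplices (6): a, b, c, d, e, f
  1-simplices (12): ab, ac, ad, ae, af, bd, be, bf, cd, ce, de, df
  2-simplices (6): abe, acd, ace, adf, bde, bdf

so the chain groups are C_0 ≅ Z^6, C_1 ≅ Z^12, C_2 ≅ Z^6.

The boundary map ∂_1: C_1 → C_0 is given by ∂[p,q] = [q] − [p]. For instance
  ∂ab = b − a.
As a 6×12 matrix over Z this has rank 5, with invariant factors (1,1,1,1,1).

∂_2: C_2 → C_1 sends each 2-simplex [p,q,r] to [q,r] − [p,r] + [p,q]. For instance
  ∂bdf = df − bf + bd,
  ∂acd = cd − ad + ac.
As a 12×6 matrix over Z this has rank 6, with invariant factors (1,1,1,1,1,1).

Reading off H_k = ker ∂_k / im ∂_{k+1}:

  H_0: rank C_0 − rank ∂_1 = 6 − 5 = 1, and the invariant factors of ∂_1 are all 1, so H_0 ≅ Z.
  H_1: rank ker ∂_1 − rank ∂_2 = (12 − 5) − 6 = 1, and the invariant factors of ∂_2 are all 1, so H_1 ≅ Z.
  H_2: rank ker ∂_2 − rank ∂_3 = (6 − 6) − 0 = 0, and there is no ∂_3, so H_2 ≅ 0.

(K is a triangulation of the cylinder S^1 x I.)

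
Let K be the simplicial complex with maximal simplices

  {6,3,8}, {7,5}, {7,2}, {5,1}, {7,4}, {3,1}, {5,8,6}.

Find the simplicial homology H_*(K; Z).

H_0 = Z,  H_1 = Z,  H_2 = 0.

Take the total order 1 < 2 < 3 < 4 < 5 < 6 < 7 < 8 on the vertex set. Then K (dimension 2) consists of the simplices:

  0-simplices (8): [1], [2], [3], [4], [5], [6], [7], [8]
  1-simplices (10): [1,3], [1,5], [2,7], [3,6], [3,8], [4,7], [5,6], [5,7], [5,8], [6,8]
  2-simplices (2): [3,6,8], [5,6,8]

so the chain groups are C_0 ≅ Z^8, C_1 ≅ Z^10, C_2 ≅ Z^2.

Boundary ∂_1: C_1 → C_0 maps an edge to its endpoints' difference, ∂[p,q] = q − p. For instance
  ∂[4,7] = [7] − [4].
This gives a 8×10 integer matrix of rank 7; reducing to Smith normal form yields diagonal entries (1,1,1,1,1,1,1).

The boundary map ∂_2: C_2 → C_1 sends each 2-simplex [p,q,r] to [q,r] − [p,r] + [p,q]. For instance
  ∂[5,6,8] = [6,8] − [5,8] + [5,6],
  ∂[3,6,8] = [6,8] − [3,8] + [3,6].
This gives a 10×2 integer matrix of rank 2; reducing to Smith normal form yields diagonal entries (1,1).

From H_k ≅ ker(∂_k) / im(∂_{k+1}) we obtain:

  H_0: rank C_0 − rank ∂_1 = 8 − 7 = 1, and the invariant factors of ∂_1 are all 1, so H_0 ≅ Z.
  H_1: rank ker ∂_1 − rank ∂_2 = (10 − 7) − 2 = 1, and the invariant factors of ∂_2 are all 1, so H_1 ≅ Z.
  H_2: rank ker ∂_2 − rank ∂_3 = (2 − 2) − 0 = 0, and there is no ∂_3, so H_2 ≅ 0.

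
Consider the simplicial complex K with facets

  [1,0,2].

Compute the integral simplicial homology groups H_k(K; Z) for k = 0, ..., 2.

Take the total order 0 < 1 < 2 on the vertex set. Then K (dimension 2) consists of the simplices:

  0-simplices (3): [0], [1], [2]
  1-simplices (3): [0,1], [0,2], [1,2]
  2-simplices (1): [0,1,2]

so the chain groups are C_0 ≅ Z^3, C_1 ≅ Z^3, C_2 ≅ Z^1.

Boundary ∂_1: C_1 → C_0 is given by ∂[p,q] = [q] − [p].
As a 3×3 matrix over Z this has rank 2, with invariant factors (1,1).

The boundary map ∂_2: C_2 → C_1 sends each 2-simplex [p,q,r] to [q,r] − [p,r] + [p,q]. For instance
  ∂[0,1,2] = [1,2] − [0,2] + [0,1].
This gives a 3×1 integer matrix of rank 1; reducing to Smith normal form yields diagonal entries (1).

Now H_k = ker ∂_k / im ∂_{k+1}, so:

  H_0: rank C_0 − rank ∂_1 = 3 − 2 = 1, and the invariant factors of ∂_1 are all 1, so H_0 ≅ Z.
  H_1: rank ker ∂_1 − rank ∂_2 = (3 − 2) − 1 = 0, and the invariant factors of ∂_2 are all 1, so H_1 ≅ 0.
  H_2: rank ker ∂_2 − rank ∂_3 = (1 − 1) − 0 = 0, and there is no ∂_3, so H_2 ≅ 0.

As a check, the Euler characteristic is 3 − 3 + 1 = 1, which agrees with 1 − 0 + 0 = 1.

H_0 ≅ Z,  H_1 = 0,  H_2 = 0.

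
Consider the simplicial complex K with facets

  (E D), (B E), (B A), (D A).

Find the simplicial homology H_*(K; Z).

H_0 = Z,  H_1 = Z.

We work with the vertex ordering A < B < D < E. The simplices of K, each written with vertices in increasing order, are:

  0-simplices (4): A, B, D, E
  1-simplices (4): AB, AD, BE, DE

so the chain groups are C_0 ≅ Z^4, C_1 ≅ Z^4.

Boundary ∂_1: C_1 → C_0 maps an edge to its endpoints' difference, ∂[p,q] = q − p. For instance
  ∂AB = B − A.
The 4×4 boundary matrix has rank 3 and Smith normal form diag(1,1,1).

Now H_k = ker ∂_k / im ∂_{k+1}, so:

  H_0: rank C_0 − rank ∂_1 = 4 − 3 = 1, and the invariant factors of ∂_1 are all 1, so H_0 = Z.
  H_1: rank ker ∂_1 − rank ∂_2 = (4 − 3) − 0 = 1, and there is no ∂_2, so H_1 = Z.

(K is a triangulation of the circle S^1.)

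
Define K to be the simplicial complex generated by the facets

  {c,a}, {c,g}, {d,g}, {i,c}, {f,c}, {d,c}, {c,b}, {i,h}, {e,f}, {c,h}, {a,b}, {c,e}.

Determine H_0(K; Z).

Fix the vertex order a < b < c < d < e < f < g < h < i and write every simplex with vertices in increasing order. Then dim K = 1 and the simplices of K are:

  0-simplices (9): a, b, c, d, e, f, g, h, i
  1-simplices (12): ab, ac, bc, cd, ce, cf, cg, ch, ci, dg, ef, hi

Hence C_0 ≅ Z^9, C_1 ≅ Z^12.

Boundary ∂_1: C_1 → C_0 sends each edge [p,q] (with p < q) to q − p. For instance
  ∂cf = f − c.
As a 9×12 matrix over Z this has rank 8, with invariant factors (1,1,1,1,1,1,1,1).

Computing H_k = (kernel of ∂_k) / (image of ∂_{k+1}):

  H_0: rank C_0 − rank ∂_1 = 9 − 8 = 1, and the invariant factors of ∂_1 are all 1, so H_0 ≅ Z.

H_0 ≅ Z.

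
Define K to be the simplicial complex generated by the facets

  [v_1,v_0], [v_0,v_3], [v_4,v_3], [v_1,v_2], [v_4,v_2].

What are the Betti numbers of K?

Fix the vertex order v_0 < v_1 < v_2 < v_3 < v_4 and write every simplex with vertices in increasing order. Then dim K = 1 and the simplices of K are:

  0-simplices (5): [v_0], [v_1], [v_2], [v_3], [v_4]
  1-simplices (5): [v_0,v_1], [v_0,v_3], [v_1,v_2], [v_2,v_4], [v_3,v_4]

so the chain groups are C_0 ≅ Z^5, C_1 ≅ Z^5.

∂_1: C_1 → C_0 is given by ∂[p,q] = [q] − [p].
This gives a 5×5 integer matrix of rank 4; reducing to Smith normal form yields diagonal entries (1,1,1,1).

From H_k ≅ ker(∂_k) / im(∂_{k+1}) we obtain:

  H_0: rank C_0 − rank ∂_1 = 5 − 4 = 1, and the invariant factors of ∂_1 are all 1, so H_0 = Z.
  H_1: rank ker ∂_1 − rank ∂_2 = (5 − 4) − 0 = 1, and there is no ∂_2, so H_1 = Z.

Hence the Betti numbers are b_0 = 1, b_1 = 1.

b_0 = 1, b_1 = 1.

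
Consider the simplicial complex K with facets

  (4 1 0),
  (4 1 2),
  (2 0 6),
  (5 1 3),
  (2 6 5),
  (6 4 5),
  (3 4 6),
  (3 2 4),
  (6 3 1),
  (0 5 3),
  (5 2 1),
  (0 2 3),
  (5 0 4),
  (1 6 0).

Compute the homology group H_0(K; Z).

H_0 ≅ Z.

K has 7 vertices, 21 edges, 14 triangles.
rank ∂_0 = 0, rank ∂_1 = 6 ⇒ b_0 = 7 − 0 − 6 = 1; all invariant factors of ∂_1 are 1 so no torsion. So H_0 = Z.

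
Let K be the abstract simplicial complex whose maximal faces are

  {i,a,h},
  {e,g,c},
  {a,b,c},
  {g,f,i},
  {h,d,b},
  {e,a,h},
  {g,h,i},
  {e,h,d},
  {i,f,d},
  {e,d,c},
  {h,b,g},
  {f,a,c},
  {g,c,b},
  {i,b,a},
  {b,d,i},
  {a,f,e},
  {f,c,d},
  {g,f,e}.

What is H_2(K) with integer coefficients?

H_2 ≅ 0.

K has 9 vertices, 27 edges, 18 triangles.
rank ∂_2 = 18, rank ∂_3 = 0 ⇒ b_2 = 18 − 18 − 0 = 0. So H_2 = 0.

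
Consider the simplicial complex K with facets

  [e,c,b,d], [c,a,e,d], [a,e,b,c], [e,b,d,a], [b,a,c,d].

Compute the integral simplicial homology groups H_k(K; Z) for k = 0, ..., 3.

H_0 ≅ Z,  H_1 = 0,  H_2 = 0,  H_3 ≅ Z.

We work with the vertex ordering a < b < c < d < e. The simplices of K, each written with vertices in increasing order, are:

  0-simplices (5): a, b, c, d, e
  1-simplices (10): ab, ac, ad, ae, bc, bd, be, cd, ce, de
  2-simplices (10): abc, abd, abe, acd, ace, ade, bcd, bce, bde, cde
  3-simplices (5): abcd, abce, abde, acde, bcde

Hence C_0 ≅ Z^5, C_1 ≅ Z^10, C_2 ≅ Z^10, C_3 ≅ Z^5.

The boundary map ∂_1: C_1 → C_0 maps an edge to its endpoints' difference, ∂[p,q] = q − p. For instance
  ∂cd = d − c.
As a 5×10 matrix over Z this has rank 4, with invariant factors (1,1,1,1).

Boundary ∂_2: C_2 → C_1 sends each 2-simplex [p,q,r] to [q,r] − [p,r] + [p,q]. For instance
  ∂ace = ce − ae + ac,
  ∂ade = de − ae + ad.
The resulting 10×10 matrix has rank 6, and its Smith normal form has invariant factors (1,1,1,1,1,1).

Boundary ∂_3: C_3 → C_2 sends each 3-simplex σ to the alternating sum Σ_i (−1)^i (σ with its i-th vertex removed). For instance
  ∂abde = bde − ade + abe − abd,
  ∂bcde = cde − bde + bce − bcd.
The resulting 10×5 matrix has rank 4, and its Smith normal form has invariant factors (1,1,1,1).

Reading off H_k = ker ∂_k / im ∂_{k+1}:

  H_0: rank C_0 − rank ∂_1 = 5 − 4 = 1, and the invariant factors of ∂_1 are all 1, so H_0 ≅ Z.
  H_1: rank ker ∂_1 − rank ∂_2 = (10 − 4) − 6 = 0, and the invariant factors of ∂_2 are all 1, so H_1 ≅ 0.
  H_2: rank ker ∂_2 − rank ∂_3 = (10 − 6) − 4 = 0, and the invariant factors of ∂_3 are all 1, so H_2 ≅ 0.
  H_3: rank ker ∂_3 − rank ∂_4 = (5 − 4) − 0 = 1, and there is no ∂_4, so H_3 ≅ Z.

As a check, the Euler characteristic is 5 − 10 + 10 − 5 = 0, which agrees with 1 − 0 + 0 − 1 = 0.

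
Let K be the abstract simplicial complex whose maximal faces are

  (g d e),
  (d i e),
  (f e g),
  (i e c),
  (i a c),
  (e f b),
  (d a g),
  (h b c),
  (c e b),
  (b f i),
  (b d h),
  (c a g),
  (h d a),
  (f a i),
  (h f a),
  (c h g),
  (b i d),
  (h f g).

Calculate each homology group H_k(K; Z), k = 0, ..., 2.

H_0 ≅ Z,  H_1 ≅ Z ⊕ Z/2Z,  H_2 = 0.

Take the total order a < b < c < d < e < f < g < h < i on the vertex set. Then K (dimension 2) consists of the simplices:

  0-simplices (9): a, b, c, d, e, f, g, h, i
  1-simplices (27): ac, ad, af, ag, ah, ai, bc, bd, be, bf, bh, bi, ce, cg, ch, ci, de, dg, dh, di, ef, eg, ei, fg, fh, fi, gh
  2-simplices (18): acg, aci, adg, adh, afh, afi, bce, bch, bdh, bdi, bef, bfi, cei, cgh, deg, dei, efg, fgh

giving chain groups C_0 ≅ Z^9, C_1 ≅ Z^27, C_2 ≅ Z^18.

∂_1: C_1 → C_0 maps an edge to its endpoints' difference, ∂[p,q] = q − p.
This gives a 9×27 integer matrix of rank 8; reducing to Smith normal form yields diagonal entries (1,1,1,1,1,1,1,1).

∂_2: C_2 → C_1 sends each 2-simplex [p,q,r] to [q,r] − [p,r] + [p,q]. For instance
  ∂bef = ef − bf + be,
  ∂bch = ch − bh + bc.
As a 27×18 matrix over Z this has rank 18, with invariant factors (1,1,1,1,1,1,1,1,1,1,1,1,1,1,1,1,1,2).

Reading off H_k = ker ∂_k / im ∂_{k+1}:

  H_0: rank C_0 − rank ∂_1 = 9 − 8 = 1, and the invariant factors of ∂_1 are all 1, so H_0 ≅ Z.
  H_1: rank ker ∂_1 − rank ∂_2 = (27 − 8) − 18 = 1, and ∂_2 has invariant factor 2 > 1, so H_1 ≅ Z ⊕ Z/2Z.
  H_2: rank ker ∂_2 − rank ∂_3 = (18 − 18) − 0 = 0, and there is no ∂_3, so H_2 ≅ 0.

As a check, the Euler characteristic is 9 − 27 + 18 = 0, which agrees with 1 − 1 + 0 = 0.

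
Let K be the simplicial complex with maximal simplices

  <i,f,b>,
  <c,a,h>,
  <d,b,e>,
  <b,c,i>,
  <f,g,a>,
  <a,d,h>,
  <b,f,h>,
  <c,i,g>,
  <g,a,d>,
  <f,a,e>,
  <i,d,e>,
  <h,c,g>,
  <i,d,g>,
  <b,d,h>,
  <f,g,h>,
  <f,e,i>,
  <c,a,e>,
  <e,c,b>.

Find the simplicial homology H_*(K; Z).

H_0 = Z,  H_1 = Z × Z/2,  H_2 = 0.

Order the vertices as a < b < c < d < e < f < g < h < i. Listing each simplex with vertices in this order, K has dimension 2 with simplices:

  0-simplices (9): a, b, c, d, e, f, g, h, i
  1-simplices (27): ac, ad, ae, af, ag, ah, bc, bd, be, bf, bh, bi, ce, cg, ch, ci, de, dg, dh, di, ef, ei, fg, fh, fi, gh, gi
  2-simplices (18): ace, ach, adg, adh, aef, afg, bce, bci, bde, bdh, bfh, bfi, cgh, cgi, dei, dgi, efi, fgh

giving chain groups C_0 ≅ Z^9, C_1 ≅ Z^27, C_2 ≅ Z^18.

The boundary map ∂_1: C_1 → C_0 is given by ∂[p,q] = [q] − [p]. For instance
  ∂ag = g − a.
As a 9×27 matrix over Z this has rank 8, with invariant factors (1,1,1,1,1,1,1,1).

∂_2: C_2 → C_1 maps a triangle to the signed sum of its edges. For instance
  ∂bce = ce − be + bc,
  ∂ach = ch − ah + ac.
The 27×18 boundary matrix has rank 18 and Smith normal form diag(1,1,1,1,1,1,1,1,1,1,1,1,1,1,1,1,1,2).

From H_k ≅ ker(∂_k) / im(∂_{k+1}) we obtain:

  H_0: rank C_0 − rank ∂_1 = 9 − 8 = 1, and the invariant factors of ∂_1 are all 1, so H_0 = Z.
  H_1: rank ker ∂_1 − rank ∂_2 = (27 − 8) − 18 = 1, and ∂_2 has invariant factor 2 > 1, so H_1 = Z × Z/2.
  H_2: rank ker ∂_2 − rank ∂_3 = (18 − 18) − 0 = 0, and there is no ∂_3, so H_2 = 0.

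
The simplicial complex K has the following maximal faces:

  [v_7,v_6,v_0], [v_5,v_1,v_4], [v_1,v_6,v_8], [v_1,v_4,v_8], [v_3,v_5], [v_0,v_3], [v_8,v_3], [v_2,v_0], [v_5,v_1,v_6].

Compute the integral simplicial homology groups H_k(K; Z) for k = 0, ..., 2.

We work with the vertex ordering v_0 < v_1 < v_2 < v_3 < v_4 < v_5 < v_6 < v_7 < v_8. The simplices of K, each written with vertices in increasing order, are:

  0-simplices (9): [v_0], [v_1], [v_2], [v_3], [v_4], [v_5], [v_6], [v_7], [v_8]
  1-simplices (15): (15 of them)
  2-simplices (5): [v_0,v_6,v_7], [v_1,v_4,v_5], [v_1,v_4,v_8], [v_1,v_5,v_6], [v_1,v_6,v_8]

giving chain groups C_0 ≅ Z^9, C_1 ≅ Z^15, C_2 ≅ Z^5.

The boundary map ∂_1: C_1 → C_0 is given by ∂[p,q] = [q] − [p].
This gives a 9×15 integer matrix of rank 8; reducing to Smith normal form yields diagonal entries (1,1,1,1,1,1,1,1).

∂_2: C_2 → C_1 acts by ∂[p,q,r] = [q,r] − [p,r] + [p,q]. For instance
  ∂[v_1,v_5,v_6] = [v_5,v_6] − [v_1,v_6] + [v_1,v_5],
  ∂[v_1,v_4,v_8] = [v_4,v_8] − [v_1,v_8] + [v_1,v_4].
The resulting 15×5 matrix has rank 5, and its Smith normal form has invariant factors (1,1,1,1,1).

Reading off H_k = ker ∂_k / im ∂_{k+1}:

  H_0: rank C_0 − rank ∂_1 = 9 − 8 = 1, and the invariant factors of ∂_1 are all 1, so H_0 = Z.
  H_1: rank ker ∂_1 − rank ∂_2 = (15 − 8) − 5 = 2, and the invariant factors of ∂_2 are all 1, so H_1 = Z^2.
  H_2: rank ker ∂_2 − rank ∂_3 = (5 − 5) − 0 = 0, and there is no ∂_3, so H_2 = 0.

H_0 = Z,  H_1 = Z^2,  H_2 = 0.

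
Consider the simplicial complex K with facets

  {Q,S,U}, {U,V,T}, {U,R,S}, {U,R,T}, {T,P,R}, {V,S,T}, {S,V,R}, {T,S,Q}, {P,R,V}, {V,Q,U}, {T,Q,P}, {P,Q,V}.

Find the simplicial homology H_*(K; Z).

Fix the vertex order P < Q < R < S < T < U < V and write every simplex with vertices in increasing order. Then dim K = 2 and the simplices of K are:

  0-simplices (7): P, Q, R, S, T, U, V
  1-simplices (18): PQ, PR, PT, PV, QS, QT, QU, QV, RS, RT, RU, RV, ST, SU, SV, TU, TV, UV
  2-simplices (12): PQT, PQV, PRT, PRV, QST, QSU, QUV, RSU, RSV, RTU, STV, TUV

Hence C_0 ≅ Z^7, C_1 ≅ Z^18, C_2 ≅ Z^12.

The boundary map ∂_1: C_1 → C_0 maps an edge to its endpoints' difference, ∂[p,q] = q − p. For instance
  ∂ST = T − S.
The resulting 7×18 matrix has rank 6, and its Smith normal form has invariant factors (1,1,1,1,1,1).

∂_2: C_2 → C_1 acts by ∂[p,q,r] = [q,r] − [p,r] + [p,q]. For instance
  ∂QSU = SU − QU + QS,
  ∂QST = ST − QT + QS.
The 18×12 boundary matrix has rank 12 and Smith normal form diag(1,1,1,1,1,1,1,1,1,1,1,2).

Reading off H_k = ker ∂_k / im ∂_{k+1}:

  H_0: rank C_0 − rank ∂_1 = 7 − 6 = 1, and the invariant factors of ∂_1 are all 1, so H_0 ≅ Z.
  H_1: rank ker ∂_1 − rank ∂_2 = (18 − 6) − 12 = 0, and ∂_2 has invariant factor 2 > 1, so H_1 ≅ Z_2.
  H_2: rank ker ∂_2 − rank ∂_3 = (12 − 12) − 0 = 0, and there is no ∂_3, so H_2 ≅ 0.

As a check, the Euler characteristic is 7 − 18 + 12 = 1, which agrees with 1 − 0 + 0 = 1.

H_0 ≅ Z,  H_1 ≅ Z_2,  H_2 = 0.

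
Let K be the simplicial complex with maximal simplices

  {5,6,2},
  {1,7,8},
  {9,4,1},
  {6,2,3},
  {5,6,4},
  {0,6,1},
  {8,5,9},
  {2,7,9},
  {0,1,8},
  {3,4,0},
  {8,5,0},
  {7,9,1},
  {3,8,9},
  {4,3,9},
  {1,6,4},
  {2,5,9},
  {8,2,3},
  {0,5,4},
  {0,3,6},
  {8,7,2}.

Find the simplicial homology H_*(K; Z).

H_0 = Z,  H_1 = Z ⊕ Z/2Z,  H_2 = 0.

We work with the vertex ordering 0 < 1 < 2 < 3 < 4 < 5 < 6 < 7 < 8 < 9. The simplices of K, each written with vertices in increasing order, are:

  0-simplices (10): [0], [1], [2], [3], [4], [5], [6], [7], [8], [9]
  1-simplices (30): (30 of them)
  2-simplices (20): (20 of them)

Hence C_0 ≅ Z^10, C_1 ≅ Z^30, C_2 ≅ Z^20.

Boundary ∂_1: C_1 → C_0 is given by ∂[p,q] = [q] − [p].
This gives a 10×30 integer matrix of rank 9; reducing to Smith normal form yields diagonal entries (1,1,1,1,1,1,1,1,1).

The boundary map ∂_2: C_2 → C_1 maps a triangle to the signed sum of its edges. For instance
  ∂[4,5,6] = [5,6] − [4,6] + [4,5],
  ∂[2,7,8] = [7,8] − [2,8] + [2,7].
This gives a 30×20 integer matrix of rank 20; reducing to Smith normal form yields diagonal entries (1,1,1,1,1,1,1,1,1,1,1,1,1,1,1,1,1,1,1,2).

From H_k ≅ ker(∂_k) / im(∂_{k+1}) we obtain:

  H_0: rank C_0 − rank ∂_1 = 10 − 9 = 1, and the invariant factors of ∂_1 are all 1, so H_0 = Z.
  H_1: rank ker ∂_1 − rank ∂_2 = (30 − 9) − 20 = 1, and ∂_2 has invariant factor 2 > 1, so H_1 = Z ⊕ Z/2Z.
  H_2: rank ker ∂_2 − rank ∂_3 = (20 − 20) − 0 = 0, and there is no ∂_3, so H_2 = 0.

As a check, the Euler characteristic is 10 − 30 + 20 = 0, which agrees with 1 − 1 + 0 = 0.
(K is a triangulation of the Klein bottle.)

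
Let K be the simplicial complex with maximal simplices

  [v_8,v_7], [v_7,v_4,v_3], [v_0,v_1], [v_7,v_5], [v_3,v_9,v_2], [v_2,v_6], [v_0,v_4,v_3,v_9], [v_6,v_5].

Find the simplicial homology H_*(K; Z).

H_0 = Z,  H_1 = Z,  H_2 = 0,  H_3 = 0.

Take the total order v_0 < v_1 < v_2 < v_3 < v_4 < v_5 < v_6 < v_7 < v_8 < v_9 on the vertex set. Then K (dimension 3) consists of the simplices:

  0-simplices (10): [v_0], [v_1], [v_2], [v_3], [v_4], [v_5], [v_6], [v_7], [v_8], [v_9]
  1-simplices (15): (15 of them)
  2-simplices (6): [v_0,v_3,v_4], [v_0,v_3,v_9], [v_0,v_4,v_9], [v_2,v_3,v_9], [v_3,v_4,v_7], [v_3,v_4,v_9]
  3-simplices (1): [v_0,v_3,v_4,v_9]

giving chain groups C_0 ≅ Z^10, C_1 ≅ Z^15, C_2 ≅ Z^6, C_3 ≅ Z^1.

Boundary ∂_1: C_1 → C_0 sends each edge [p,q] (with p < q) to q − p. For instance
  ∂[v_0,v_1] = [v_1] − [v_0].
The 10×15 boundary matrix has rank 9 and Smith normal form diag(1,1,1,1,1,1,1,1,1).

Boundary ∂_2: C_2 → C_1 maps a triangle to the signed sum of its edges. For instance
  ∂[v_0,v_4,v_9] = [v_4,v_9] − [v_0,v_9] + [v_0,v_4],
  ∂[v_0,v_3,v_9] = [v_3,v_9] − [v_0,v_9] + [v_0,v_3].
This gives a 15×6 integer matrix of rank 5; reducing to Smith normal form yields diagonal entries (1,1,1,1,1).

∂_3: C_3 → C_2 sends each 3-simplex σ to the alternating sum Σ_i (−1)^i (σ with its i-th vertex removed). For instance
  ∂[v_0,v_3,v_4,v_9] = [v_3,v_4,v_9] − [v_0,v_4,v_9] + [v_0,v_3,v_9] − [v_0,v_3,v_4].
This gives a 6×1 integer matrix of rank 1; reducing to Smith normal form yields diagonal entries (1).

From H_k ≅ ker(∂_k) / im(∂_{k+1}) we obtain:

  H_0: rank C_0 − rank ∂_1 = 10 − 9 = 1, and the invariant factors of ∂_1 are all 1, so H_0 ≅ Z.
  H_1: rank ker ∂_1 − rank ∂_2 = (15 − 9) − 5 = 1, and the invariant factors of ∂_2 are all 1, so H_1 ≅ Z.
  H_2: rank ker ∂_2 − rank ∂_3 = (6 − 5) − 1 = 0, and the invariant factors of ∂_3 are all 1, so H_2 ≅ 0.
  H_3: rank ker ∂_3 − rank ∂_4 = (1 − 1) − 0 = 0, and there is no ∂_4, so H_3 ≅ 0.

As a check, the Euler characteristic is 10 − 15 + 6 − 1 = 0, which agrees with 1 − 1 + 0 − 0 = 0.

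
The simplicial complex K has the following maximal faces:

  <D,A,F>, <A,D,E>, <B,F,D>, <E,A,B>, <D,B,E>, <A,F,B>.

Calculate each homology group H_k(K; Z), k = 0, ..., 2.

Fix the vertex order A < B < D < E < F and write every simplex with vertices in increasing order. Then dim K = 2 and the simplices of K are:

  0-simplices (5): A, B, D, E, F
  1-simplices (9): AB, AD, AE, AF, BD, BE, BF, DE, DF
  2-simplices (6): ABE, ABF, ADE, ADF, BDE, BDF

so the chain groups are C_0 ≅ Z^5, C_1 ≅ Z^9, C_2 ≅ Z^6.

∂_1: C_1 → C_0 maps an edge to its endpoints' difference, ∂[p,q] = q − p. For instance
  ∂AE = E − A.
As a 5×9 matrix over Z this has rank 4, with invariant factors (1,1,1,1).

∂_2: C_2 → C_1 maps a triangle to the signed sum of its edges. For instance
  ∂ABF = BF − AF + AB,
  ∂BDF = DF − BF + BD.
This gives a 9×6 integer matrix of rank 5; reducing to Smith normal form yields diagonal entries (1,1,1,1,1).

Computing H_k = (kernel of ∂_k) / (image of ∂_{k+1}):

  H_0: rank C_0 − rank ∂_1 = 5 − 4 = 1, and the invariant factors of ∂_1 are all 1, so H_0 = Z.
  H_1: rank ker ∂_1 − rank ∂_2 = (9 − 4) − 5 = 0, and the invariant factors of ∂_2 are all 1, so H_1 = 0.
  H_2: rank ker ∂_2 − rank ∂_3 = (6 − 5) − 0 = 1, and there is no ∂_3, so H_2 = Z.

(K is a triangulation of the 2-sphere S^2.)

H_0 = Z,  H_1 = 0,  H_2 = Z.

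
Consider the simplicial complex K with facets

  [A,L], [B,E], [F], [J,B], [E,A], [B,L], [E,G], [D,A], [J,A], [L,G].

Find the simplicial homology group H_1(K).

Fix the vertex order A < B < D < E < F < G < J < L and write every simplex with vertices in increasing order. Then dim K = 1 and the simplices of K are:

  0-simplices (8): A, B, D, E, F, G, J, L
  1-simplices (9): AD, AE, AJ, AL, BE, BJ, BL, EG, GL

giving chain groups C_0 ≅ Z^8, C_1 ≅ Z^9.

The boundary map ∂_1: C_1 → C_0 is given by ∂[p,q] = [q] − [p]. For instance
  ∂BE = E − B.
As a 8×9 matrix over Z this has rank 6, with invariant factors (1,1,1,1,1,1).

Computing H_k = (kernel of ∂_k) / (image of ∂_{k+1}):

  H_1: rank ker ∂_1 − rank ∂_2 = (9 − 6) − 0 = 3, and there is no ∂_2, so H_1 = Z^3.

H_1 ≅ Z^3.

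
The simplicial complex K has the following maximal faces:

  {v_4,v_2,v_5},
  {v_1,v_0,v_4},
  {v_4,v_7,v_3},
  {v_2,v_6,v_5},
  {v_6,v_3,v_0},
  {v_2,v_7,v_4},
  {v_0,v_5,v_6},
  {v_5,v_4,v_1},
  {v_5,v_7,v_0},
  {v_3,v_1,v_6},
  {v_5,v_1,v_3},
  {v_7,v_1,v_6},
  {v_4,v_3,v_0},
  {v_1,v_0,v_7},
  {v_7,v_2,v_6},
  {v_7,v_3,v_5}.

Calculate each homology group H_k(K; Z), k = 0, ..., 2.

Order the vertices as v_0 < v_1 < v_2 < v_3 < v_4 < v_5 < v_6 < v_7. Listing each simplex with vertices in this order, K has dimension 2 with simplices:

  0-simplices (8): [v_0], [v_1], [v_2], [v_3], [v_4], [v_5], [v_6], [v_7]
  1-simplices (24): (24 of them)
  2-simplices (16): (16 of them)

giving chain groups C_0 ≅ Z^8, C_1 ≅ Z^24, C_2 ≅ Z^16.

∂_1: C_1 → C_0 is given by ∂[p,q] = [q] − [p].
The 8×24 boundary matrix has rank 7 and Smith normal form diag(1,1,1,1,1,1,1).

The boundary map ∂_2: C_2 → C_1 sends each 2-simplex [p,q,r] to [q,r] − [p,r] + [p,q]. For instance
  ∂[v_1,v_6,v_7] = [v_6,v_7] − [v_1,v_7] + [v_1,v_6],
  ∂[v_0,v_3,v_6] = [v_3,v_6] − [v_0,v_6] + [v_0,v_3].
As a 24×16 matrix over Z this has rank 15, with invariant factors (1,1,1,1,1,1,1,1,1,1,1,1,1,1,1).

From H_k ≅ ker(∂_k) / im(∂_{k+1}) we obtain:

  H_0: rank C_0 − rank ∂_1 = 8 − 7 = 1, and the invariant factors of ∂_1 are all 1, so H_0 = Z.
  H_1: rank ker ∂_1 − rank ∂_2 = (24 − 7) − 15 = 2, and the invariant factors of ∂_2 are all 1, so H_1 = Z^2.
  H_2: rank ker ∂_2 − rank ∂_3 = (16 − 15) − 0 = 1, and there is no ∂_3, so H_2 = Z.

As a check, the Euler characteristic is 8 − 24 + 16 = 0, which agrees with 1 − 2 + 1 = 0.
(K is a triangulation of the torus T^2.)

H_0 = Z,  H_1 = Z^2,  H_2 = Z.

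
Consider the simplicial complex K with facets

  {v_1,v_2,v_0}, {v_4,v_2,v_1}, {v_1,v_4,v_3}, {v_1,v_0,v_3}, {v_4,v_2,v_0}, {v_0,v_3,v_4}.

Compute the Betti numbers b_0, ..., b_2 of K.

We work with the vertex ordering v_0 < v_1 < v_2 < v_3 < v_4. The simplices of K, each written with vertices in increasing order, are:

  0-simplices (5): [v_0], [v_1], [v_2], [v_3], [v_4]
  1-simplices (9): [v_0,v_1], [v_0,v_2], [v_0,v_3], [v_0,v_4], [v_1,v_2], [v_1,v_3], [v_1,v_4], [v_2,v_4], [v_3,v_4]
  2-simplices (6): [v_0,v_1,v_2], [v_0,v_1,v_3], [v_0,v_2,v_4], [v_0,v_3,v_4], [v_1,v_2,v_4], [v_1,v_3,v_4]

giving chain groups C_0 ≅ Z^5, C_1 ≅ Z^9, C_2 ≅ Z^6.

The boundary map ∂_1: C_1 → C_0 is given by ∂[p,q] = [q] − [p].
This gives a 5×9 integer matrix of rank 4; reducing to Smith normal form yields diagonal entries (1,1,1,1).

∂_2: C_2 → C_1 acts by ∂[p,q,r] = [q,r] − [p,r] + [p,q]. For instance
  ∂[v_0,v_3,v_4] = [v_3,v_4] − [v_0,v_4] + [v_0,v_3],
  ∂[v_0,v_1,v_2] = [v_1,v_2] − [v_0,v_2] + [v_0,v_1].
This gives a 9×6 integer matrix of rank 5; reducing to Smith normal form yields diagonal entries (1,1,1,1,1).

Computing H_k = (kernel of ∂_k) / (image of ∂_{k+1}):

  H_0: rank C_0 − rank ∂_1 = 5 − 4 = 1, and the invariant factors of ∂_1 are all 1, so H_0 = Z.
  H_1: rank ker ∂_1 − rank ∂_2 = (9 − 4) − 5 = 0, and the invariant factors of ∂_2 are all 1, so H_1 = 0.
  H_2: rank ker ∂_2 − rank ∂_3 = (6 − 5) − 0 = 1, and there is no ∂_3, so H_2 = Z.

Hence the Betti numbers are b_0 = 1, b_1 = 0, b_2 = 1.

b_0 = 1, b_1 = 0, b_2 = 1.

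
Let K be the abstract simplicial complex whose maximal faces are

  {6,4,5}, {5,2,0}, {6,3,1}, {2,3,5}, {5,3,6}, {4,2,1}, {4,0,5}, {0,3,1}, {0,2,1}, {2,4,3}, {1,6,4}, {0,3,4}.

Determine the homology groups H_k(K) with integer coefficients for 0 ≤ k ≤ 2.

We work with the vertex ordering 0 < 1 < 2 < 3 < 4 < 5 < 6. The simplices of K, each written with vertices in increasing order, are:

  0-simplices (7): [0], [1], [2], [3], [4], [5], [6]
  1-simplices (18): [0,1], [0,2], [0,3], [0,4], [0,5], [1,2], [1,3], [1,4], [1,6], [2,3], [2,4], [2,5], [3,4], [3,5], [3,6], [4,5], [4,6], [5,6]
  2-simplices (12): [0,1,2], [0,1,3], [0,2,5], [0,3,4], [0,4,5], [1,2,4], [1,3,6], [1,4,6], [2,3,4], [2,3,5], [3,5,6], [4,5,6]

Hence C_0 ≅ Z^7, C_1 ≅ Z^18, C_2 ≅ Z^12.

Boundary ∂_1: C_1 → C_0 maps an edge to its endpoints' difference, ∂[p,q] = q − p. For instance
  ∂[3,6] = [6] − [3].
As a 7×18 matrix over Z this has rank 6, with invariant factors (1,1,1,1,1,1).

Boundary ∂_2: C_2 → C_1 acts by ∂[p,q,r] = [q,r] − [p,r] + [p,q]. For instance
  ∂[0,1,3] = [1,3] − [0,3] + [0,1],
  ∂[0,3,4] = [3,4] − [0,4] + [0,3].
The resulting 18×12 matrix has rank 12, and its Smith normal form has invariant factors (1,1,1,1,1,1,1,1,1,1,1,2).

From H_k ≅ ker(∂_k) / im(∂_{k+1}) we obtain:

  H_0: rank C_0 − rank ∂_1 = 7 − 6 = 1, and the invariant factors of ∂_1 are all 1, so H_0 = Z.
  H_1: rank ker ∂_1 − rank ∂_2 = (18 − 6) − 12 = 0, and ∂_2 has invariant factor 2 > 1, so H_1 = Z/2.
  H_2: rank ker ∂_2 − rank ∂_3 = (12 − 12) − 0 = 0, and there is no ∂_3, so H_2 = 0.

(K is a triangulation of the real projective plane RP^2.)

H_0 ≅ Z,  H_1 ≅ Z/2,  H_2 = 0.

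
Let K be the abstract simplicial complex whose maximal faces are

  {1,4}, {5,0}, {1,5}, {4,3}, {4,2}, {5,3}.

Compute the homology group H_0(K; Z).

K has 6 vertices, 6 edges.
rank ∂_0 = 0, rank ∂_1 = 5 ⇒ b_0 = 6 − 0 − 5 = 1; all invariant factors of ∂_1 are 1 so no torsion. So H_0 = Z.

H_0 = Z.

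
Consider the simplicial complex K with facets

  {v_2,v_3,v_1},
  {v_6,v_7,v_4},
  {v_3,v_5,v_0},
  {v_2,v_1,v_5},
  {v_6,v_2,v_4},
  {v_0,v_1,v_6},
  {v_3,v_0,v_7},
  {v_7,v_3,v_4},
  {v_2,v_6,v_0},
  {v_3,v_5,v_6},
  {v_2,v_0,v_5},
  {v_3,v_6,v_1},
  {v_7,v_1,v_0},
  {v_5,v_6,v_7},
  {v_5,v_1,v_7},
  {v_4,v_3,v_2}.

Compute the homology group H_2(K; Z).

We work with the vertex ordering v_0 < v_1 < v_2 < v_3 < v_4 < v_5 < v_6 < v_7. The simplices of K, each written with vertices in increasing order, are:

  0-simplices (8): [v_0], [v_1], [v_2], [v_3], [v_4], [v_5], [v_6], [v_7]
  1-simplices (24): (24 of them)
  2-simplices (16): (16 of them)

Hence C_0 ≅ Z^8, C_1 ≅ Z^24, C_2 ≅ Z^16.

∂_1: C_1 → C_0 is given by ∂[p,q] = [q] − [p]. For instance
  ∂[v_0,v_3] = [v_3] − [v_0].
As a 8×24 matrix over Z this has rank 7, with invariant factors (1,1,1,1,1,1,1).

∂_2: C_2 → C_1 maps a triangle to the signed sum of its edges. For instance
  ∂[v_4,v_6,v_7] = [v_6,v_7] − [v_4,v_7] + [v_4,v_6],
  ∂[v_2,v_3,v_4] = [v_3,v_4] − [v_2,v_4] + [v_2,v_3].
This gives a 24×16 integer matrix of rank 15; reducing to Smith normal form yields diagonal entries (1,1,1,1,1,1,1,1,1,1,1,1,1,1,1).

Computing H_k = (kernel of ∂_k) / (image of ∂_{k+1}):

  H_2: rank ker ∂_2 − rank ∂_3 = (16 − 15) − 0 = 1, and there is no ∂_3, so H_2 ≅ Z.

H_2 = Z.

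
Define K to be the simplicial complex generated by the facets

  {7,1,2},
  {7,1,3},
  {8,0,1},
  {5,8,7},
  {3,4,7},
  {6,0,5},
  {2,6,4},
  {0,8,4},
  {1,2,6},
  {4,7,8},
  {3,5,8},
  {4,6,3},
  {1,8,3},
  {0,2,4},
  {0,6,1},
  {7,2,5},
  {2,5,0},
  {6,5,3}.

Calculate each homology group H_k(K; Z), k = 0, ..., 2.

Fix the vertex order 0 < 1 < 2 < 3 < 4 < 5 < 6 < 7 < 8 and write every simplex with vertices in increasing order. Then dim K = 2 and the simplices of K are:

  0-simplices (9): [0], [1], [2], [3], [4], [5], [6], [7], [8]
  1-simplices (27): (27 of them)
  2-simplices (18): [0,1,6], [0,1,8], [0,2,4], [0,2,5], [0,4,8], [0,5,6], [1,2,6], [1,2,7], [1,3,7], [1,3,8], [2,4,6], [2,5,7], [3,4,6], [3,4,7], [3,5,6], [3,5,8], [4,7,8], [5,7,8]

giving chain groups C_0 ≅ Z^9, C_1 ≅ Z^27, C_2 ≅ Z^18.

∂_1: C_1 → C_0 is given by ∂[p,q] = [q] − [p]. For instance
  ∂[5,8] = [8] − [5].
The resulting 9×27 matrix has rank 8, and its Smith normal form has invariant factors (1,1,1,1,1,1,1,1).

∂_2: C_2 → C_1 sends each 2-simplex [p,q,r] to [q,r] − [p,r] + [p,q]. For instance
  ∂[3,4,6] = [4,6] − [3,6] + [3,4],
  ∂[3,5,8] = [5,8] − [3,8] + [3,5].
The 27×18 boundary matrix has rank 18 and Smith normal form diag(1,1,1,1,1,1,1,1,1,1,1,1,1,1,1,1,1,2).

Reading off H_k = ker ∂_k / im ∂_{k+1}:

  H_0: rank C_0 − rank ∂_1 = 9 − 8 = 1, and the invariant factors of ∂_1 are all 1, so H_0 = Z.
  H_1: rank ker ∂_1 − rank ∂_2 = (27 − 8) − 18 = 1, and ∂_2 has invariant factor 2 > 1, so H_1 = Z × Z/2.
  H_2: rank ker ∂_2 − rank ∂_3 = (18 − 18) − 0 = 0, and there is no ∂_3, so H_2 = 0.

As a check, the Euler characteristic is 9 − 27 + 18 = 0, which agrees with 1 − 1 + 0 = 0.
(K is a triangulation of the Klein bottle.)

H_0 ≅ Z,  H_1 ≅ Z × Z/2,  H_2 = 0.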